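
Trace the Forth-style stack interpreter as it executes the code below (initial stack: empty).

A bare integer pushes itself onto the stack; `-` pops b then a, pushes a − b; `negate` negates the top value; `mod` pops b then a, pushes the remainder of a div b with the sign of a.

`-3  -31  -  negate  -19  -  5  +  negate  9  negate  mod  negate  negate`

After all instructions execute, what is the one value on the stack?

-3     → [-3]
-31    → [-3, -31]
-      → [28]
negate → [-28]
-19    → [-28, -19]
-      → [-9]
5      → [-9, 5]
+      → [-4]
negate → [4]
9      → [4, 9]
negate → [4, -9]
mod    → [4]
negate → [-4]
negate → [4]

4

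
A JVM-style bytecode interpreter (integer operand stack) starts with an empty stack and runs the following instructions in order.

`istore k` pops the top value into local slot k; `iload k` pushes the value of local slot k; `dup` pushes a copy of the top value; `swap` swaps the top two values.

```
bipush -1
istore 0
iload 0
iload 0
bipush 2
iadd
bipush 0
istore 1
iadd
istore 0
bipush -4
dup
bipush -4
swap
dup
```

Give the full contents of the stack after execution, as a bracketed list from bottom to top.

[-4, -4, -4, -4]

bipush -1 : [-1]
istore 0  : []
iload 0   : [-1]
iload 0   : [-1, -1]
bipush 2  : [-1, -1, 2]
iadd      : [-1, 1]
bipush 0  : [-1, 1, 0]
istore 1  : [-1, 1]
iadd      : [0]
istore 0  : []
bipush -4 : [-4]
dup       : [-4, -4]
bipush -4 : [-4, -4, -4]
swap      : [-4, -4, -4]
dup       : [-4, -4, -4, -4]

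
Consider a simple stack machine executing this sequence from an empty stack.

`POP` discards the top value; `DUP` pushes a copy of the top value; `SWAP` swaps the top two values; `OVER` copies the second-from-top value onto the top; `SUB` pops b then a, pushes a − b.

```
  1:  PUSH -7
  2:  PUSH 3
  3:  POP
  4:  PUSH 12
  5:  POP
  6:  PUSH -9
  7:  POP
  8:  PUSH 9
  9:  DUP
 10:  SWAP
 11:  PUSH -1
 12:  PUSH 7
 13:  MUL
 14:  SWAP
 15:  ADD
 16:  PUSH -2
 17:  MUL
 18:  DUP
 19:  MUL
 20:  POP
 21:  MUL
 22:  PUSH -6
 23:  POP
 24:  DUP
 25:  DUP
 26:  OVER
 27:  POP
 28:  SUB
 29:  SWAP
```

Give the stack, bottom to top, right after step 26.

PUSH -7 : -7
PUSH 3  : -7 3
POP     : -7
PUSH 12 : -7 12
POP     : -7
PUSH -9 : -7 -9
POP     : -7
PUSH 9  : -7 9
DUP     : -7 9 9
SWAP    : -7 9 9
PUSH -1 : -7 9 9 -1
PUSH 7  : -7 9 9 -1 7
MUL     : -7 9 9 -7
SWAP    : -7 9 -7 9
ADD     : -7 9 2
PUSH -2 : -7 9 2 -2
MUL     : -7 9 -4
DUP     : -7 9 -4 -4
MUL     : -7 9 16
POP     : -7 9
MUL     : -63
PUSH -6 : -63 -6
POP     : -63
DUP     : -63 -63
DUP     : -63 -63 -63
OVER    : -63 -63 -63 -63

[-63, -63, -63, -63]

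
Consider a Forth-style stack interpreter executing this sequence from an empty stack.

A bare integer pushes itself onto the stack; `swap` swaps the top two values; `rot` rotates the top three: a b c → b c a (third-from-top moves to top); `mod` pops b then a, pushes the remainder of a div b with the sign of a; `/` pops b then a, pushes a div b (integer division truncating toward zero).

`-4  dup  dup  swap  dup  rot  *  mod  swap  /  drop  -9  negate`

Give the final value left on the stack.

9

-4     → -4
dup    → -4 -4
dup    → -4 -4 -4
swap   → -4 -4 -4
dup    → -4 -4 -4 -4
rot    → -4 -4 -4 -4
*      → -4 -4 16
mod    → -4 -4
swap   → -4 -4
/      → 1
drop   → (empty)
-9     → -9
negate → 9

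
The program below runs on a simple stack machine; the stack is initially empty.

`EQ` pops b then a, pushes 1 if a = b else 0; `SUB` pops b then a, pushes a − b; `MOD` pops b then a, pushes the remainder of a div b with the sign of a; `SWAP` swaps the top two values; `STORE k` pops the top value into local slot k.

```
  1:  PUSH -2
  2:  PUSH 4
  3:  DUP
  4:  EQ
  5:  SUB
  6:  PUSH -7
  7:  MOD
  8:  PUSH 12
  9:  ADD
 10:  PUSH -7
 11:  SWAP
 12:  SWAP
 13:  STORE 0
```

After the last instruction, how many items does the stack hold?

PUSH -2  [-2]
PUSH 4   [-2, 4]
DUP      [-2, 4, 4]
EQ       [-2, 1]
SUB      [-3]
PUSH -7  [-3, -7]
MOD      [-3]
PUSH 12  [-3, 12]
ADD      [9]
PUSH -7  [9, -7]
SWAP     [-7, 9]
SWAP     [9, -7]
STORE 0  [9]

1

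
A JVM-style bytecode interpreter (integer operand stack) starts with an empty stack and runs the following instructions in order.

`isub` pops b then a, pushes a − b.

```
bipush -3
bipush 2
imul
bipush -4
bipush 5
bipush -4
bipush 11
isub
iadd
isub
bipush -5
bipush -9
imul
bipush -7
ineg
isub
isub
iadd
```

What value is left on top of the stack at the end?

-38

bipush -3 -> -3
bipush 2  -> -3 2
imul      -> -6
bipush -4 -> -6 -4
bipush 5  -> -6 -4 5
bipush -4 -> -6 -4 5 -4
bipush 11 -> -6 -4 5 -4 11
isub      -> -6 -4 5 -15
iadd      -> -6 -4 -10
isub      -> -6 6
bipush -5 -> -6 6 -5
bipush -9 -> -6 6 -5 -9
imul      -> -6 6 45
bipush -7 -> -6 6 45 -7
ineg      -> -6 6 45 7
isub      -> -6 6 38
isub      -> -6 -32
iadd      -> -38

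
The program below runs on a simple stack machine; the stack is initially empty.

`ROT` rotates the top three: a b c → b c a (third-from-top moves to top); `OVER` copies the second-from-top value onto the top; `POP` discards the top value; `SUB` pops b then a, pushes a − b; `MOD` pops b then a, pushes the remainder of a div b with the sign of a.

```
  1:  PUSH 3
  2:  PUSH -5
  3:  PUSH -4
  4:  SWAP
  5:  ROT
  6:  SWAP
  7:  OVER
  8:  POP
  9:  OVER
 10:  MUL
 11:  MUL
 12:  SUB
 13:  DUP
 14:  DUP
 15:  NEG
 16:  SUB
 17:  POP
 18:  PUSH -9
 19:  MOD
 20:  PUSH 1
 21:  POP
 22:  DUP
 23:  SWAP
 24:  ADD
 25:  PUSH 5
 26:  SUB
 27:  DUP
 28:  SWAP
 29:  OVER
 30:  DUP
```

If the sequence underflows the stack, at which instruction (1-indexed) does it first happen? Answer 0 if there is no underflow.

0

PUSH 3  : [3]
PUSH -5 : [3, -5]
PUSH -4 : [3, -5, -4]
SWAP    : [3, -4, -5]
ROT     : [-4, -5, 3]
SWAP    : [-4, 3, -5]
OVER    : [-4, 3, -5, 3]
POP     : [-4, 3, -5]
OVER    : [-4, 3, -5, 3]
MUL     : [-4, 3, -15]
MUL     : [-4, -45]
SUB     : [41]
DUP     : [41, 41]
DUP     : [41, 41, 41]
NEG     : [41, 41, -41]
SUB     : [41, 82]
POP     : [41]
PUSH -9 : [41, -9]
MOD     : [5]
PUSH 1  : [5, 1]
POP     : [5]
DUP     : [5, 5]
SWAP    : [5, 5]
ADD     : [10]
PUSH 5  : [10, 5]
SUB     : [5]
DUP     : [5, 5]
SWAP    : [5, 5]
OVER    : [5, 5, 5]
DUP     : [5, 5, 5, 5]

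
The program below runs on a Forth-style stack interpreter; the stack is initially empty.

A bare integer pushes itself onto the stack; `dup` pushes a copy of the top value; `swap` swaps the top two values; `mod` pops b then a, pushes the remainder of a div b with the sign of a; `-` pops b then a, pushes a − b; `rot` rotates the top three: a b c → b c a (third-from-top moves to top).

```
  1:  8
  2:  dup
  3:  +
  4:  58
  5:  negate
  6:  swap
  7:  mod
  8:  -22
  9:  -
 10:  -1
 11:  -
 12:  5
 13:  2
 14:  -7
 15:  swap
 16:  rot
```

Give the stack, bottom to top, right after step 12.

8      → [8]
dup    → [8, 8]
+      → [16]
58     → [16, 58]
negate → [16, -58]
swap   → [-58, 16]
mod    → [-10]
-22    → [-10, -22]
-      → [12]
-1     → [12, -1]
-      → [13]
5      → [13, 5]

[13, 5]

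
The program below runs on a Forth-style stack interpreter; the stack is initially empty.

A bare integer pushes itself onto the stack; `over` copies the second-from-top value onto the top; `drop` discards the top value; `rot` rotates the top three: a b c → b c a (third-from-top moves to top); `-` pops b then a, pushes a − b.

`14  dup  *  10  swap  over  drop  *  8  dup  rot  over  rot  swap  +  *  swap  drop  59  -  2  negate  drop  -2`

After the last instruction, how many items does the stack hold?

14      [14]
dup     [14, 14]
*       [196]
10      [196, 10]
swap    [10, 196]
over    [10, 196, 10]
drop    [10, 196]
*       [1960]
8       [1960, 8]
dup     [1960, 8, 8]
rot     [8, 8, 1960]
over    [8, 8, 1960, 8]
rot     [8, 1960, 8, 8]
swap    [8, 1960, 8, 8]
+       [8, 1960, 16]
*       [8, 31360]
swap    [31360, 8]
drop    [31360]
59      [31360, 59]
-       [31301]
2       [31301, 2]
negate  [31301, -2]
drop    [31301]
-2      [31301, -2]

2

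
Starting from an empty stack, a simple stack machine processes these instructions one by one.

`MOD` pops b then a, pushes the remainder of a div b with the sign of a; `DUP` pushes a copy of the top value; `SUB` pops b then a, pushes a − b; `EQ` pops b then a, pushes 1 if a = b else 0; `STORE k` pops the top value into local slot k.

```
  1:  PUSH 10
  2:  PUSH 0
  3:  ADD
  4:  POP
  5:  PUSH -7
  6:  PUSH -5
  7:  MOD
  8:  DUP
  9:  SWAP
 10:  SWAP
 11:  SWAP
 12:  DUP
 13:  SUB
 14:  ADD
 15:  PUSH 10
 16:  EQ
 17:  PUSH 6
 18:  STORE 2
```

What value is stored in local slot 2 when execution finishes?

6

PUSH 10 → 10
PUSH 0  → 10 0
ADD     → 10
POP     → (empty)
PUSH -7 → -7
PUSH -5 → -7 -5
MOD     → -2
DUP     → -2 -2
SWAP    → -2 -2
SWAP    → -2 -2
SWAP    → -2 -2
DUP     → -2 -2 -2
SUB     → -2 0
ADD     → -2
PUSH 10 → -2 10
EQ      → 0
PUSH 6  → 0 6
STORE 2 → 0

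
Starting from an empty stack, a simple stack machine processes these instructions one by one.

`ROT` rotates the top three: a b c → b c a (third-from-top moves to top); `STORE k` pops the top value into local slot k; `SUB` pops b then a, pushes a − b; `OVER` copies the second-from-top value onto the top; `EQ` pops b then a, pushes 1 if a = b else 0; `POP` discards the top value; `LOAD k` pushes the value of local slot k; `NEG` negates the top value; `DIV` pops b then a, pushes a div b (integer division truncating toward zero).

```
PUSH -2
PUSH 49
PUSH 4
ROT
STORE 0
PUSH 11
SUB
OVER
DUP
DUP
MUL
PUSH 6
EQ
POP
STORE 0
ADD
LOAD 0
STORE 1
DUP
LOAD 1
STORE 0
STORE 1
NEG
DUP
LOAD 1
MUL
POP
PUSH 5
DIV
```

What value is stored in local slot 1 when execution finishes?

PUSH -2 → -2
PUSH 49 → -2 49
PUSH 4  → -2 49 4
ROT     → 49 4 -2
STORE 0 → 49 4
PUSH 11 → 49 4 11
SUB     → 49 -7
OVER    → 49 -7 49
DUP     → 49 -7 49 49
DUP     → 49 -7 49 49 49
MUL     → 49 -7 49 2401
PUSH 6  → 49 -7 49 2401 6
EQ      → 49 -7 49 0
POP     → 49 -7 49
STORE 0 → 49 -7
ADD     → 42
LOAD 0  → 42 49
STORE 1 → 42
DUP     → 42 42
LOAD 1  → 42 42 49
STORE 0 → 42 42
STORE 1 → 42
NEG     → -42
DUP     → -42 -42
LOAD 1  → -42 -42 42
MUL     → -42 -1764
POP     → -42
PUSH 5  → -42 5
DIV     → -8

42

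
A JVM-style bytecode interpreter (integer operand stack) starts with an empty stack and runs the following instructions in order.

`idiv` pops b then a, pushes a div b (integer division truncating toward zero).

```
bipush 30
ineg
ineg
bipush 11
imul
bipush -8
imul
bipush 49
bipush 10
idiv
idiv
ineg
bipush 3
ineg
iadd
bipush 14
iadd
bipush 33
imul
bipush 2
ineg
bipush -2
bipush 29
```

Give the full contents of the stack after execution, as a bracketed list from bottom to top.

[22143, -2, -2, 29]

bipush 30 -> 30
ineg      -> -30
ineg      -> 30
bipush 11 -> 30 11
imul      -> 330
bipush -8 -> 330 -8
imul      -> -2640
bipush 49 -> -2640 49
bipush 10 -> -2640 49 10
idiv      -> -2640 4
idiv      -> -660
ineg      -> 660
bipush 3  -> 660 3
ineg      -> 660 -3
iadd      -> 657
bipush 14 -> 657 14
iadd      -> 671
bipush 33 -> 671 33
imul      -> 22143
bipush 2  -> 22143 2
ineg      -> 22143 -2
bipush -2 -> 22143 -2 -2
bipush 29 -> 22143 -2 -2 29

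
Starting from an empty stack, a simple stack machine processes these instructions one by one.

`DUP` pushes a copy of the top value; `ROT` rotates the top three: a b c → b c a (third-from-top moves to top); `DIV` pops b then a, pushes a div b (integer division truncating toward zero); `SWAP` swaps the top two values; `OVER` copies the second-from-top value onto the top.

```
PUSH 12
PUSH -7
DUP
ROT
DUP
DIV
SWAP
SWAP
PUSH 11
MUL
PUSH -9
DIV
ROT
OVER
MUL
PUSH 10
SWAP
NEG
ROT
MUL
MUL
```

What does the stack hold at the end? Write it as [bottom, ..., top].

[-7, 70]

PUSH 12  [12]
PUSH -7  [12, -7]
DUP      [12, -7, -7]
ROT      [-7, -7, 12]
DUP      [-7, -7, 12, 12]
DIV      [-7, -7, 1]
SWAP     [-7, 1, -7]
SWAP     [-7, -7, 1]
PUSH 11  [-7, -7, 1, 11]
MUL      [-7, -7, 11]
PUSH -9  [-7, -7, 11, -9]
DIV      [-7, -7, -1]
ROT      [-7, -1, -7]
OVER     [-7, -1, -7, -1]
MUL      [-7, -1, 7]
PUSH 10  [-7, -1, 7, 10]
SWAP     [-7, -1, 10, 7]
NEG      [-7, -1, 10, -7]
ROT      [-7, 10, -7, -1]
MUL      [-7, 10, 7]
MUL      [-7, 70]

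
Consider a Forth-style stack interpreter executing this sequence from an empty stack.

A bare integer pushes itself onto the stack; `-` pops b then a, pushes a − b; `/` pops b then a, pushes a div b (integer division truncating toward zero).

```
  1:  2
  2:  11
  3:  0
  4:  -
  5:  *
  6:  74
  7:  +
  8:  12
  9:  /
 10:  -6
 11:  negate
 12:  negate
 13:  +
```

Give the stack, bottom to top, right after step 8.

2  → [2]
11 → [2, 11]
0  → [2, 11, 0]
-  → [2, 11]
*  → [22]
74 → [22, 74]
+  → [96]
12 → [96, 12]

[96, 12]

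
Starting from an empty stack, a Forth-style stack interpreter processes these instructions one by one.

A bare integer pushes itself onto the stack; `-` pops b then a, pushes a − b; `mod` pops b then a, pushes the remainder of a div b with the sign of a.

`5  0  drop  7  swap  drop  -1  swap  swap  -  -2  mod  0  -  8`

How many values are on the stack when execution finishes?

5     5
0     5 0
drop  5
7     5 7
swap  7 5
drop  7
-1    7 -1
swap  -1 7
swap  7 -1
-     8
-2    8 -2
mod   0
0     0 0
-     0
8     0 8

2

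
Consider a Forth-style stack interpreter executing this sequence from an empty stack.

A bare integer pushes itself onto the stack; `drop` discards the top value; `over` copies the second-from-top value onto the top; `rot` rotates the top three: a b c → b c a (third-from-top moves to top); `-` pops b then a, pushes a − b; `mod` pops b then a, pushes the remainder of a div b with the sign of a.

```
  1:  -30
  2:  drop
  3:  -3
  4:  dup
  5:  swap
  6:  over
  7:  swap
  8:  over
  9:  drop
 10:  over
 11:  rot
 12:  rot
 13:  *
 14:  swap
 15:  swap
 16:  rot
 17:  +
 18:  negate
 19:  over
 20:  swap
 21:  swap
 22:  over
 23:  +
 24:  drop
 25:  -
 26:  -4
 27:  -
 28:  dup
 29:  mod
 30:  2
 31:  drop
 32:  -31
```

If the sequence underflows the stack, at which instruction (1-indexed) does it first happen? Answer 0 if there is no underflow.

-30     [-30]
drop    []
-3      [-3]
dup     [-3, -3]
swap    [-3, -3]
over    [-3, -3, -3]
swap    [-3, -3, -3]
over    [-3, -3, -3, -3]
drop    [-3, -3, -3]
over    [-3, -3, -3, -3]
rot     [-3, -3, -3, -3]
rot     [-3, -3, -3, -3]
*       [-3, -3, 9]
swap    [-3, 9, -3]
swap    [-3, -3, 9]
rot     [-3, 9, -3]
+       [-3, 6]
negate  [-3, -6]
over    [-3, -6, -3]
swap    [-3, -3, -6]
swap    [-3, -6, -3]
over    [-3, -6, -3, -6]
+       [-3, -6, -9]
drop    [-3, -6]
-       [3]
-4      [3, -4]
-       [7]
dup     [7, 7]
mod     [0]
2       [0, 2]
drop    [0]
-31     [0, -31]

0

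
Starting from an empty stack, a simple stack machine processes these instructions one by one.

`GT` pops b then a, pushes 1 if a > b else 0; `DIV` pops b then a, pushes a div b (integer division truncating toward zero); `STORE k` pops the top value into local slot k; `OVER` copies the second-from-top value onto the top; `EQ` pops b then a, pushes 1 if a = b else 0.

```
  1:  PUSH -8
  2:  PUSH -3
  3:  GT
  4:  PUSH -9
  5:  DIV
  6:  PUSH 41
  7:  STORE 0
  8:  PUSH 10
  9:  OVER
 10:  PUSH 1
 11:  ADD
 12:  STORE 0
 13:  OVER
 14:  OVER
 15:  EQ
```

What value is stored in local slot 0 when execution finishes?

PUSH -8 : -8
PUSH -3 : -8 -3
GT      : 0
PUSH -9 : 0 -9
DIV     : 0
PUSH 41 : 0 41
STORE 0 : 0
PUSH 10 : 0 10
OVER    : 0 10 0
PUSH 1  : 0 10 0 1
ADD     : 0 10 1
STORE 0 : 0 10
OVER    : 0 10 0
OVER    : 0 10 0 10
EQ      : 0 10 0

1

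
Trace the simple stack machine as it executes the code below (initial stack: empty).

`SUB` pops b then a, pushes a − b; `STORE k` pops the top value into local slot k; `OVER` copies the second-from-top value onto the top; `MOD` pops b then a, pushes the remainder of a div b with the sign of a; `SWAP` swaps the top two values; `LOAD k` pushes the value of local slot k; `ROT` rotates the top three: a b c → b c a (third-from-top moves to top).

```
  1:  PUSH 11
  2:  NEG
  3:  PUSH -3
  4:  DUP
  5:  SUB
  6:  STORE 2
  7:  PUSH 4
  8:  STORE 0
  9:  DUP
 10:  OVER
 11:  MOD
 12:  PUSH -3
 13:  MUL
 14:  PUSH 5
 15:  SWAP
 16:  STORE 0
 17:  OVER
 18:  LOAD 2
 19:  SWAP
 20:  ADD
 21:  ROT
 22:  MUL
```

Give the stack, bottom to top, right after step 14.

PUSH 11  11
NEG      -11
PUSH -3  -11 -3
DUP      -11 -3 -3
SUB      -11 0
STORE 2  -11
PUSH 4   -11 4
STORE 0  -11
DUP      -11 -11
OVER     -11 -11 -11
MOD      -11 0
PUSH -3  -11 0 -3
MUL      -11 0
PUSH 5   -11 0 5

[-11, 0, 5]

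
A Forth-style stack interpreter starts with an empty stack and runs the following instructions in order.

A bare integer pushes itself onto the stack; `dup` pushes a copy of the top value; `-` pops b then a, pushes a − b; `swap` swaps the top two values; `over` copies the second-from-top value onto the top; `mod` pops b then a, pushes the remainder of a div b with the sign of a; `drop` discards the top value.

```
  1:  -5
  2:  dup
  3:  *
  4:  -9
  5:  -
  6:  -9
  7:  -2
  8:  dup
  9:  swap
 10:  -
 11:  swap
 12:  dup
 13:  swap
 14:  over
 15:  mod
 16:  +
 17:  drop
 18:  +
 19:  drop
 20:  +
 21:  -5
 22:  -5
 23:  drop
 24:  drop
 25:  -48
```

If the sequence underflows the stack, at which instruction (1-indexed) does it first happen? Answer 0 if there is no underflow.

-5   → -5
dup  → -5 -5
*    → 25
-9   → 25 -9
-    → 34
-9   → 34 -9
-2   → 34 -9 -2
dup  → 34 -9 -2 -2
swap → 34 -9 -2 -2
-    → 34 -9 0
swap → 34 0 -9
dup  → 34 0 -9 -9
swap → 34 0 -9 -9
over → 34 0 -9 -9 -9
mod  → 34 0 -9 0
+    → 34 0 -9
drop → 34 0
+    → 34
drop → (empty)
+  — needs 2 operands, stack has 0 → underflow

20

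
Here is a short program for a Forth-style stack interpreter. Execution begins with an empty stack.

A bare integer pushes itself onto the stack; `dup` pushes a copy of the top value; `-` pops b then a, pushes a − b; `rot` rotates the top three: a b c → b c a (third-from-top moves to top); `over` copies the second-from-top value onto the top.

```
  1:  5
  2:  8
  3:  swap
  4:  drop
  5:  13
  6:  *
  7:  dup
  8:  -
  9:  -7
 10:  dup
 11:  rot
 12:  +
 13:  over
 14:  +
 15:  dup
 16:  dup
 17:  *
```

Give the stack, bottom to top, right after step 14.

5     5
8     5 8
swap  8 5
drop  8
13    8 13
*     104
dup   104 104
-     0
-7    0 -7
dup   0 -7 -7
rot   -7 -7 0
+     -7 -7
over  -7 -7 -7
+     -7 -14

[-7, -14]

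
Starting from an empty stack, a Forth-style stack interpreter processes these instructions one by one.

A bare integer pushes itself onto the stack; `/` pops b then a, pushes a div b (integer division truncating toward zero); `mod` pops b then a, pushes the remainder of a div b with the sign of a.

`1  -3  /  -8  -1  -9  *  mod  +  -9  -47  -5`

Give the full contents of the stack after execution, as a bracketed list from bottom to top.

1   -> [1]
-3  -> [1, -3]
/   -> [0]
-8  -> [0, -8]
-1  -> [0, -8, -1]
-9  -> [0, -8, -1, -9]
*   -> [0, -8, 9]
mod -> [0, -8]
+   -> [-8]
-9  -> [-8, -9]
-47 -> [-8, -9, -47]
-5  -> [-8, -9, -47, -5]

[-8, -9, -47, -5]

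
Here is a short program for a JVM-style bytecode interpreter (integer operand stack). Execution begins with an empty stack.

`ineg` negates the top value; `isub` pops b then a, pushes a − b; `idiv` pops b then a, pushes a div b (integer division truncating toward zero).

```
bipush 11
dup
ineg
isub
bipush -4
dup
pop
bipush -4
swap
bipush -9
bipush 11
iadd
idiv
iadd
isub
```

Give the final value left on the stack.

bipush 11 -> [11]
dup       -> [11, 11]
ineg      -> [11, -11]
isub      -> [22]
bipush -4 -> [22, -4]
dup       -> [22, -4, -4]
pop       -> [22, -4]
bipush -4 -> [22, -4, -4]
swap      -> [22, -4, -4]
bipush -9 -> [22, -4, -4, -9]
bipush 11 -> [22, -4, -4, -9, 11]
iadd      -> [22, -4, -4, 2]
idiv      -> [22, -4, -2]
iadd      -> [22, -6]
isub      -> [28]

28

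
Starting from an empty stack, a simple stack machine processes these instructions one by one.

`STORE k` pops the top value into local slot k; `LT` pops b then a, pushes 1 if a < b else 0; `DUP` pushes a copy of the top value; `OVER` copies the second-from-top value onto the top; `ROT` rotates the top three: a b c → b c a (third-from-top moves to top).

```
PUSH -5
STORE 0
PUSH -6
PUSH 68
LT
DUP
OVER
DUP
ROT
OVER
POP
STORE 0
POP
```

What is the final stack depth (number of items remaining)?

2

PUSH -5  [-5]
STORE 0  []
PUSH -6  [-6]
PUSH 68  [-6, 68]
LT       [1]
DUP      [1, 1]
OVER     [1, 1, 1]
DUP      [1, 1, 1, 1]
ROT      [1, 1, 1, 1]
OVER     [1, 1, 1, 1, 1]
POP      [1, 1, 1, 1]
STORE 0  [1, 1, 1]
POP      [1, 1]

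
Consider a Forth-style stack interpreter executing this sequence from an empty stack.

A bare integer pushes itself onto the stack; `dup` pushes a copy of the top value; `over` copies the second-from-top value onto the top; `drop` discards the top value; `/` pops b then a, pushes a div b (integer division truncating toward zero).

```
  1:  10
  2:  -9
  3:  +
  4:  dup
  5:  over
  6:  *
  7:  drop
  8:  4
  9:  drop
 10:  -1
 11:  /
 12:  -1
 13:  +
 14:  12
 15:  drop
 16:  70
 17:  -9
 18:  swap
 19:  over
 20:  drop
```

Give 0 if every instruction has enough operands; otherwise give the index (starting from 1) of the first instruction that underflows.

10   : 10
-9   : 10 -9
+    : 1
dup  : 1 1
over : 1 1 1
*    : 1 1
drop : 1
4    : 1 4
drop : 1
-1   : 1 -1
/    : -1
-1   : -1 -1
+    : -2
12   : -2 12
drop : -2
70   : -2 70
-9   : -2 70 -9
swap : -2 -9 70
over : -2 -9 70 -9
drop : -2 -9 70

0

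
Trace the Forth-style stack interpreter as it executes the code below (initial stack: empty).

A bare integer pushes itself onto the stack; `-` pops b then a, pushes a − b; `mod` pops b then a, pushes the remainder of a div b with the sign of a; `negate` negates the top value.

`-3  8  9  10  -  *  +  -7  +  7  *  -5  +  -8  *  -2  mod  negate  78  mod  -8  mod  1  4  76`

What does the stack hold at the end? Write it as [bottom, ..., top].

-3     -> -3
8      -> -3 8
9      -> -3 8 9
10     -> -3 8 9 10
-      -> -3 8 -1
*      -> -3 -8
+      -> -11
-7     -> -11 -7
+      -> -18
7      -> -18 7
*      -> -126
-5     -> -126 -5
+      -> -131
-8     -> -131 -8
*      -> 1048
-2     -> 1048 -2
mod    -> 0
negate -> 0
78     -> 0 78
mod    -> 0
-8     -> 0 -8
mod    -> 0
1      -> 0 1
4      -> 0 1 4
76     -> 0 1 4 76

[0, 1, 4, 76]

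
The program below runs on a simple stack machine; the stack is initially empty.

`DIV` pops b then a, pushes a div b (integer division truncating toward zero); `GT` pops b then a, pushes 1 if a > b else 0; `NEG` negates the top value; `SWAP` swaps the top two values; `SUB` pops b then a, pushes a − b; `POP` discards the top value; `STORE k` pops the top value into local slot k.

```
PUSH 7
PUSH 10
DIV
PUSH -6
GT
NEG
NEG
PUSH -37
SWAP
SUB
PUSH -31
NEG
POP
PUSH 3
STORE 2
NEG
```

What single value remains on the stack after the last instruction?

38

PUSH 7   : 7
PUSH 10  : 7 10
DIV      : 0
PUSH -6  : 0 -6
GT       : 1
NEG      : -1
NEG      : 1
PUSH -37 : 1 -37
SWAP     : -37 1
SUB      : -38
PUSH -31 : -38 -31
NEG      : -38 31
POP      : -38
PUSH 3   : -38 3
STORE 2  : -38
NEG      : 38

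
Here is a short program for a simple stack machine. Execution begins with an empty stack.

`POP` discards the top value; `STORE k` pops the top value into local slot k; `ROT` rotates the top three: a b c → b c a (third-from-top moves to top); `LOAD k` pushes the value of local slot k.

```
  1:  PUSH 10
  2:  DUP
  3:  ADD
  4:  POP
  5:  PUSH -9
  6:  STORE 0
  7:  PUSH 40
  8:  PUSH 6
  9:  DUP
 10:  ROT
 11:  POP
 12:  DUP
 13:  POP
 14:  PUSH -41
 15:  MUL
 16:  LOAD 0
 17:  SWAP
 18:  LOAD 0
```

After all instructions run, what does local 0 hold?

-9

PUSH 10   [10]
DUP       [10, 10]
ADD       [20]
POP       []
PUSH -9   [-9]
STORE 0   []
PUSH 40   [40]
PUSH 6    [40, 6]
DUP       [40, 6, 6]
ROT       [6, 6, 40]
POP       [6, 6]
DUP       [6, 6, 6]
POP       [6, 6]
PUSH -41  [6, 6, -41]
MUL       [6, -246]
LOAD 0    [6, -246, -9]
SWAP      [6, -9, -246]
LOAD 0    [6, -9, -246, -9]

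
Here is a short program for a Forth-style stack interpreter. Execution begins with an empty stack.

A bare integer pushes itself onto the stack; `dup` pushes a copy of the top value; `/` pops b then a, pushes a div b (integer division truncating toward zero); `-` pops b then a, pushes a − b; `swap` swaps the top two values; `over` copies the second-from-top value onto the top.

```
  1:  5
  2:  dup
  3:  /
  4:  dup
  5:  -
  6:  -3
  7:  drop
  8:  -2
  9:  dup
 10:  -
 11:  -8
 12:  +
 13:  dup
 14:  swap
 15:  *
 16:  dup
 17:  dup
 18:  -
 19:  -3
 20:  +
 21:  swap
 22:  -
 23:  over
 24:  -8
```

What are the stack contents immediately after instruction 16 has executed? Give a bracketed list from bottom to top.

[0, 64, 64]

5     5
dup   5 5
/     1
dup   1 1
-     0
-3    0 -3
drop  0
-2    0 -2
dup   0 -2 -2
-     0 0
-8    0 0 -8
+     0 -8
dup   0 -8 -8
swap  0 -8 -8
*     0 64
dup   0 64 64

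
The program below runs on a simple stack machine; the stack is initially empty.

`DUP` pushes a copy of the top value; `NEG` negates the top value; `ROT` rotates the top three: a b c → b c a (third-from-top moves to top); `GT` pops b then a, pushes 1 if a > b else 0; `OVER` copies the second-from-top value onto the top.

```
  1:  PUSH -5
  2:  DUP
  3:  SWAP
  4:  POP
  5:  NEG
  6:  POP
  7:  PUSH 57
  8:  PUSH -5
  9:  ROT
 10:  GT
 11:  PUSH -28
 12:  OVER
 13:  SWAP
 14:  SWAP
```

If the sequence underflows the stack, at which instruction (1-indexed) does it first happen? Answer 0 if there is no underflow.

PUSH -5  -5
DUP      -5 -5
SWAP     -5 -5
POP      -5
NEG      5
POP      (empty)
PUSH 57  57
PUSH -5  57 -5
ROT  — needs 3 operands, stack has 2 → underflow

9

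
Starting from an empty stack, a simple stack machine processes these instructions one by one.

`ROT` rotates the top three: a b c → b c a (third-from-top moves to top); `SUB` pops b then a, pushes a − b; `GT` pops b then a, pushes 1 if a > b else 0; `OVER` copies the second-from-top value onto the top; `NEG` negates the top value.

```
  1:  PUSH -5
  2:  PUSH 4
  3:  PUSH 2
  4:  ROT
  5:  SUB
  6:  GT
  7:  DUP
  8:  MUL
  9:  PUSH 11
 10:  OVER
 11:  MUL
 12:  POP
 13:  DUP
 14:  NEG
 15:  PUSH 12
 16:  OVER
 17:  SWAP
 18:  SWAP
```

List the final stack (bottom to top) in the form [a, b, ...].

[0, 0, 12, 0]

PUSH -5  [-5]
PUSH 4   [-5, 4]
PUSH 2   [-5, 4, 2]
ROT      [4, 2, -5]
SUB      [4, 7]
GT       [0]
DUP      [0, 0]
MUL      [0]
PUSH 11  [0, 11]
OVER     [0, 11, 0]
MUL      [0, 0]
POP      [0]
DUP      [0, 0]
NEG      [0, 0]
PUSH 12  [0, 0, 12]
OVER     [0, 0, 12, 0]
SWAP     [0, 0, 0, 12]
SWAP     [0, 0, 12, 0]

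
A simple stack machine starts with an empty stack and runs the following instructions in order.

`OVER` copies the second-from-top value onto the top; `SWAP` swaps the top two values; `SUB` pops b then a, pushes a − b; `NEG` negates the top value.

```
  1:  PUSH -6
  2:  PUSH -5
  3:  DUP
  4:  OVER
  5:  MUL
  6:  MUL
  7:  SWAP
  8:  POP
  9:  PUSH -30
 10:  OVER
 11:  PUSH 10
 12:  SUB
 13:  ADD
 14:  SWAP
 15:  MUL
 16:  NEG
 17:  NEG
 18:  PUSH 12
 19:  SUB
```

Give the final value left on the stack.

20613

PUSH -6  : [-6]
PUSH -5  : [-6, -5]
DUP      : [-6, -5, -5]
OVER     : [-6, -5, -5, -5]
MUL      : [-6, -5, 25]
MUL      : [-6, -125]
SWAP     : [-125, -6]
POP      : [-125]
PUSH -30 : [-125, -30]
OVER     : [-125, -30, -125]
PUSH 10  : [-125, -30, -125, 10]
SUB      : [-125, -30, -135]
ADD      : [-125, -165]
SWAP     : [-165, -125]
MUL      : [20625]
NEG      : [-20625]
NEG      : [20625]
PUSH 12  : [20625, 12]
SUB      : [20613]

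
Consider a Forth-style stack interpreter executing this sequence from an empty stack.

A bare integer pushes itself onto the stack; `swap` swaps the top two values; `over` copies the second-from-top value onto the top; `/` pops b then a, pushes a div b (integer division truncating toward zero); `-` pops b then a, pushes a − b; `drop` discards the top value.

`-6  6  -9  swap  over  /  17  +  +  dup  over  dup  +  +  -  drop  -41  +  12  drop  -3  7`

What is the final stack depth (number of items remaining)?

-6   : -6
6    : -6 6
-9   : -6 6 -9
swap : -6 -9 6
over : -6 -9 6 -9
/    : -6 -9 0
17   : -6 -9 0 17
+    : -6 -9 17
+    : -6 8
dup  : -6 8 8
over : -6 8 8 8
dup  : -6 8 8 8 8
+    : -6 8 8 16
+    : -6 8 24
-    : -6 -16
drop : -6
-41  : -6 -41
+    : -47
12   : -47 12
drop : -47
-3   : -47 -3
7    : -47 -3 7

3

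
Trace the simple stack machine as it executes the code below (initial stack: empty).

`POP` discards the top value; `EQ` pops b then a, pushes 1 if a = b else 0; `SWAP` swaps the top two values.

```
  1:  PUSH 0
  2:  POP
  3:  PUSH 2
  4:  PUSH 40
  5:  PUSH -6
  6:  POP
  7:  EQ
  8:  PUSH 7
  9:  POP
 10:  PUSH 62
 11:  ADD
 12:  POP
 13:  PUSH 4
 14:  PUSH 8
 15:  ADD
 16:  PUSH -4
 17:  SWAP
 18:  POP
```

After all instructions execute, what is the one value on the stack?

PUSH 0  → [0]
POP     → []
PUSH 2  → [2]
PUSH 40 → [2, 40]
PUSH -6 → [2, 40, -6]
POP     → [2, 40]
EQ      → [0]
PUSH 7  → [0, 7]
POP     → [0]
PUSH 62 → [0, 62]
ADD     → [62]
POP     → []
PUSH 4  → [4]
PUSH 8  → [4, 8]
ADD     → [12]
PUSH -4 → [12, -4]
SWAP    → [-4, 12]
POP     → [-4]

-4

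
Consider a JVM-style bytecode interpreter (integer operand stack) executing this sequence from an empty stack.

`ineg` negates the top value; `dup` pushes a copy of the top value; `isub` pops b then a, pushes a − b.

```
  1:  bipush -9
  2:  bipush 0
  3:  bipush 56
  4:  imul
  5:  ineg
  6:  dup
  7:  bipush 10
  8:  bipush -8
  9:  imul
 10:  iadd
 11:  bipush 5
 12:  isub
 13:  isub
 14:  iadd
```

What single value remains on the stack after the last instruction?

76

bipush -9 → -9
bipush 0  → -9 0
bipush 56 → -9 0 56
imul      → -9 0
ineg      → -9 0
dup       → -9 0 0
bipush 10 → -9 0 0 10
bipush -8 → -9 0 0 10 -8
imul      → -9 0 0 -80
iadd      → -9 0 -80
bipush 5  → -9 0 -80 5
isub      → -9 0 -85
isub      → -9 85
iadd      → 76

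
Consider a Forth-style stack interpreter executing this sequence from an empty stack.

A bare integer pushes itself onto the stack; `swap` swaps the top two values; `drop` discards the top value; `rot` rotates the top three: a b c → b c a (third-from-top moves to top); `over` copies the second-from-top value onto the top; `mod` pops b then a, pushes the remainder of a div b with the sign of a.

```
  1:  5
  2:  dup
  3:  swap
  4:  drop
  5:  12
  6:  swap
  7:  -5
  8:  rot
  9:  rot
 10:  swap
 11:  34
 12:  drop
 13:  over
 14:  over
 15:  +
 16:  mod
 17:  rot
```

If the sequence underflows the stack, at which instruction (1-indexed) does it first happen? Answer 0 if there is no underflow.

5    : [5]
dup  : [5, 5]
swap : [5, 5]
drop : [5]
12   : [5, 12]
swap : [12, 5]
-5   : [12, 5, -5]
rot  : [5, -5, 12]
rot  : [-5, 12, 5]
swap : [-5, 5, 12]
34   : [-5, 5, 12, 34]
drop : [-5, 5, 12]
over : [-5, 5, 12, 5]
over : [-5, 5, 12, 5, 12]
+    : [-5, 5, 12, 17]
mod  : [-5, 5, 12]
rot  : [5, 12, -5]

0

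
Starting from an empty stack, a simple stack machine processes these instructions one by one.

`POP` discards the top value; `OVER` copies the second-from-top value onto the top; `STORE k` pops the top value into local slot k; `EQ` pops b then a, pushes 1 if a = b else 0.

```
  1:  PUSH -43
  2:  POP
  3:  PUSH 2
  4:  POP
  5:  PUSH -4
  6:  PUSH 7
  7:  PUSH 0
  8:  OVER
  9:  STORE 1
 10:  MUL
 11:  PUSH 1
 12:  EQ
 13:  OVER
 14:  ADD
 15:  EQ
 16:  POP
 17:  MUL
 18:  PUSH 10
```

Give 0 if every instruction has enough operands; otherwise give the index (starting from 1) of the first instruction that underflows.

17

PUSH -43  -43
POP       (empty)
PUSH 2    2
POP       (empty)
PUSH -4   -4
PUSH 7    -4 7
PUSH 0    -4 7 0
OVER      -4 7 0 7
STORE 1   -4 7 0
MUL       -4 0
PUSH 1    -4 0 1
EQ        -4 0
OVER      -4 0 -4
ADD       -4 -4
EQ        1
POP       (empty)
MUL  — needs 2 operands, stack has 0 → underflow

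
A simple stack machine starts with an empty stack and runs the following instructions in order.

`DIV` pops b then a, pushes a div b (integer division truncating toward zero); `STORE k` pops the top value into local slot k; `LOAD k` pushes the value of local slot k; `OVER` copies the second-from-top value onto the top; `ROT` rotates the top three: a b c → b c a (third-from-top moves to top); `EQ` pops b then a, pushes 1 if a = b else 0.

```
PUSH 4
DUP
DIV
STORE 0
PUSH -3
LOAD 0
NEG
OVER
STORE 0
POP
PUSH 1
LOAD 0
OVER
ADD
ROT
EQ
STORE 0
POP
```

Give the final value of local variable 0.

0

PUSH 4   [4]
DUP      [4, 4]
DIV      [1]
STORE 0  []
PUSH -3  [-3]
LOAD 0   [-3, 1]
NEG      [-3, -1]
OVER     [-3, -1, -3]
STORE 0  [-3, -1]
POP      [-3]
PUSH 1   [-3, 1]
LOAD 0   [-3, 1, -3]
OVER     [-3, 1, -3, 1]
ADD      [-3, 1, -2]
ROT      [1, -2, -3]
EQ       [1, 0]
STORE 0  [1]
POP      []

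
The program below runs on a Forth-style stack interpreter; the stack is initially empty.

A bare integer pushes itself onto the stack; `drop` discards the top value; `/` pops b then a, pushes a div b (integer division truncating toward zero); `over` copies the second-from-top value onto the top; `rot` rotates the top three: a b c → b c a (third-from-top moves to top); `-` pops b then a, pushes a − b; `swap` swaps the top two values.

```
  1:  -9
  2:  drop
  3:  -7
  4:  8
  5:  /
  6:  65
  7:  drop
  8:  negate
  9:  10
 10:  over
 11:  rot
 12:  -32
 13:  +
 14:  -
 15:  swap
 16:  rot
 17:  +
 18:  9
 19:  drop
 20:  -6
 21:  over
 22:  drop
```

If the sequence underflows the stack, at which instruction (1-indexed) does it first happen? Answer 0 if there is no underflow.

16

-9     -> -9
drop   -> (empty)
-7     -> -7
8      -> -7 8
/      -> 0
65     -> 0 65
drop   -> 0
negate -> 0
10     -> 0 10
over   -> 0 10 0
rot    -> 10 0 0
-32    -> 10 0 0 -32
+      -> 10 0 -32
-      -> 10 32
swap   -> 32 10
rot  — needs 3 operands, stack has 2 → underflow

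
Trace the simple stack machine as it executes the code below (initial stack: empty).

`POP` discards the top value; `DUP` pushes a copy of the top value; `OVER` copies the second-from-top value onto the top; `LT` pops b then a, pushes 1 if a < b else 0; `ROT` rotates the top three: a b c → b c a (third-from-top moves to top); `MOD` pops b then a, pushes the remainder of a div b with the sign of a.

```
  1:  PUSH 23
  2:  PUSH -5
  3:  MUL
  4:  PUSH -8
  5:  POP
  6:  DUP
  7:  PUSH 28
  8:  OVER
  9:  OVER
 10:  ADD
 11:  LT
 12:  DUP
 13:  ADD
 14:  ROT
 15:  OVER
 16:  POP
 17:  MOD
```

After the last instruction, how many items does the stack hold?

2

PUSH 23  23
PUSH -5  23 -5
MUL      -115
PUSH -8  -115 -8
POP      -115
DUP      -115 -115
PUSH 28  -115 -115 28
OVER     -115 -115 28 -115
OVER     -115 -115 28 -115 28
ADD      -115 -115 28 -87
LT       -115 -115 0
DUP      -115 -115 0 0
ADD      -115 -115 0
ROT      -115 0 -115
OVER     -115 0 -115 0
POP      -115 0 -115
MOD      -115 0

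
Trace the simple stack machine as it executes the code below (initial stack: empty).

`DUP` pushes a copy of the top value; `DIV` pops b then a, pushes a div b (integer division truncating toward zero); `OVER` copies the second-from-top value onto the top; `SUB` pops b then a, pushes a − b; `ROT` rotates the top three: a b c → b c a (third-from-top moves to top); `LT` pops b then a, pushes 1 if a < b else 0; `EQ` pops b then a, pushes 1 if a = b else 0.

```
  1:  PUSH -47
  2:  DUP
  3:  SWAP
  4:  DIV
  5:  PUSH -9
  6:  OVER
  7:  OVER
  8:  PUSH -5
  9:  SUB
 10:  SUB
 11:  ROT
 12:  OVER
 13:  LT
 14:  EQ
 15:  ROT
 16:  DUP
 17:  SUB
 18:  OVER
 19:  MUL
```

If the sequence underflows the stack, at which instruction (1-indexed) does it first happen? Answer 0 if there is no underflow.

PUSH -47  -47
DUP       -47 -47
SWAP      -47 -47
DIV       1
PUSH -9   1 -9
OVER      1 -9 1
OVER      1 -9 1 -9
PUSH -5   1 -9 1 -9 -5
SUB       1 -9 1 -4
SUB       1 -9 5
ROT       -9 5 1
OVER      -9 5 1 5
LT        -9 5 1
EQ        -9 0
ROT  — needs 3 operands, stack has 2 → underflow

15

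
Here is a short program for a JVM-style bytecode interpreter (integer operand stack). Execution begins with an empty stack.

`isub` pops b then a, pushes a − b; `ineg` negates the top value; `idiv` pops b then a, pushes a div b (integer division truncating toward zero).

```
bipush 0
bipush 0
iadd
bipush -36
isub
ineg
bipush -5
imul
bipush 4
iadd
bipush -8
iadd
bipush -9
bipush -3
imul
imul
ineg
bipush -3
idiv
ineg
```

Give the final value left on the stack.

bipush 0   -> [0]
bipush 0   -> [0, 0]
iadd       -> [0]
bipush -36 -> [0, -36]
isub       -> [36]
ineg       -> [-36]
bipush -5  -> [-36, -5]
imul       -> [180]
bipush 4   -> [180, 4]
iadd       -> [184]
bipush -8  -> [184, -8]
iadd       -> [176]
bipush -9  -> [176, -9]
bipush -3  -> [176, -9, -3]
imul       -> [176, 27]
imul       -> [4752]
ineg       -> [-4752]
bipush -3  -> [-4752, -3]
idiv       -> [1584]
ineg       -> [-1584]

-1584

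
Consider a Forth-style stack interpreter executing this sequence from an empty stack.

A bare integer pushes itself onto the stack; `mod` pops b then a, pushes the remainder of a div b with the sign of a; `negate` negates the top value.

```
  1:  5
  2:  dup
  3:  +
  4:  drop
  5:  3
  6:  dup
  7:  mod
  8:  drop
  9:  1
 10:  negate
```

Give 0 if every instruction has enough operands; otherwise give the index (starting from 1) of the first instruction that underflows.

5       [5]
dup     [5, 5]
+       [10]
drop    []
3       [3]
dup     [3, 3]
mod     [0]
drop    []
1       [1]
negate  [-1]

0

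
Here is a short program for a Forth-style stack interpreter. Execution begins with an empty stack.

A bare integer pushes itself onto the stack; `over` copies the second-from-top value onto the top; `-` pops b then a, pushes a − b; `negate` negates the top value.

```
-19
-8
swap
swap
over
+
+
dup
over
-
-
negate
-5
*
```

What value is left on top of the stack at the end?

-230

-19     -19
-8      -19 -8
swap    -8 -19
swap    -19 -8
over    -19 -8 -19
+       -19 -27
+       -46
dup     -46 -46
over    -46 -46 -46
-       -46 0
-       -46
negate  46
-5      46 -5
*       -230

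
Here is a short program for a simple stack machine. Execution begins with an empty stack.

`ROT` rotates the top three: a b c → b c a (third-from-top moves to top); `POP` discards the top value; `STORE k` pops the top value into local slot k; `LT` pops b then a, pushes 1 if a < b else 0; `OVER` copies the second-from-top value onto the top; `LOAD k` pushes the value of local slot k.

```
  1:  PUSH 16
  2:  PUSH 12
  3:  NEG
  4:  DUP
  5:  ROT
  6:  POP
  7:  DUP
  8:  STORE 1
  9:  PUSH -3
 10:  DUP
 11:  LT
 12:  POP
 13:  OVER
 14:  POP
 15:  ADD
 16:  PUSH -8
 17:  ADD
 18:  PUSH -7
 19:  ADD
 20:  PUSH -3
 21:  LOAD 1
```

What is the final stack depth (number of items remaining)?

PUSH 16  16
PUSH 12  16 12
NEG      16 -12
DUP      16 -12 -12
ROT      -12 -12 16
POP      -12 -12
DUP      -12 -12 -12
STORE 1  -12 -12
PUSH -3  -12 -12 -3
DUP      -12 -12 -3 -3
LT       -12 -12 0
POP      -12 -12
OVER     -12 -12 -12
POP      -12 -12
ADD      -24
PUSH -8  -24 -8
ADD      -32
PUSH -7  -32 -7
ADD      -39
PUSH -3  -39 -3
LOAD 1   -39 -3 -12

3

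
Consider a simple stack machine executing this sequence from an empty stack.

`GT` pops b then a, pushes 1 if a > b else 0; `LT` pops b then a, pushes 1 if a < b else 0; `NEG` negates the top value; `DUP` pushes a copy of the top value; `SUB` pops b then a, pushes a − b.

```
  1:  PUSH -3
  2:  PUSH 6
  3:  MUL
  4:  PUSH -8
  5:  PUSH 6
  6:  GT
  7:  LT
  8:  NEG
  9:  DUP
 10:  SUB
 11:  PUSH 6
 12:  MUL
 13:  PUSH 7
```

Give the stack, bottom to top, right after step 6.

PUSH -3 -> [-3]
PUSH 6  -> [-3, 6]
MUL     -> [-18]
PUSH -8 -> [-18, -8]
PUSH 6  -> [-18, -8, 6]
GT      -> [-18, 0]

[-18, 0]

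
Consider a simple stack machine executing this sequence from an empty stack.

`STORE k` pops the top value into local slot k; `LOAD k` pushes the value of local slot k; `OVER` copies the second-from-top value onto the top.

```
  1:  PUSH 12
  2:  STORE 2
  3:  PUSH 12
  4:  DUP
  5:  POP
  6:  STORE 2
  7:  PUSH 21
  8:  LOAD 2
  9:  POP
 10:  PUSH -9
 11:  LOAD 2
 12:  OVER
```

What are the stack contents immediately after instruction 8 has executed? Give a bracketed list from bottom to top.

[21, 12]

PUSH 12 -> [12]
STORE 2 -> []
PUSH 12 -> [12]
DUP     -> [12, 12]
POP     -> [12]
STORE 2 -> []
PUSH 21 -> [21]
LOAD 2  -> [21, 12]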